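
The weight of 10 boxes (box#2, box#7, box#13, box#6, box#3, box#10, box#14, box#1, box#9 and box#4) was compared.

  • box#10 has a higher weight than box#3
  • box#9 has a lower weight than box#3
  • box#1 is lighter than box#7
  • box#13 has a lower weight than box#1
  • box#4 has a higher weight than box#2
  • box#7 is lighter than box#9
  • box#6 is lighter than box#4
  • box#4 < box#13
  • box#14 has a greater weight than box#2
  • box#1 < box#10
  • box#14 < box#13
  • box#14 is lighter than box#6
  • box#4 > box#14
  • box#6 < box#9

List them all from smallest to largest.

box#2 < box#14 < box#6 < box#4 < box#13 < box#1 < box#7 < box#9 < box#3 < box#10

Nothing is placed below box#2, so it is least; from there box#2 < box#14; box#14 < box#6; box#6 < box#4; box#4 < box#13; box#13 < box#1; box#1 < box#7; box#7 < box#9; box#9 < box#3; box#3 < box#10, each given directly.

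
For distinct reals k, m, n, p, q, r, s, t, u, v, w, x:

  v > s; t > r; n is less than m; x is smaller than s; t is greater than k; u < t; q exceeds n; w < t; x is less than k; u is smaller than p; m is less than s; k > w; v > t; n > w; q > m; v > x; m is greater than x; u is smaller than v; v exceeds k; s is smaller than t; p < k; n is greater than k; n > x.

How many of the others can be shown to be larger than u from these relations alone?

The elements the relations force above u are p, k, n, m, q, s, t, v — no chain reaches any other.
That is 8.

8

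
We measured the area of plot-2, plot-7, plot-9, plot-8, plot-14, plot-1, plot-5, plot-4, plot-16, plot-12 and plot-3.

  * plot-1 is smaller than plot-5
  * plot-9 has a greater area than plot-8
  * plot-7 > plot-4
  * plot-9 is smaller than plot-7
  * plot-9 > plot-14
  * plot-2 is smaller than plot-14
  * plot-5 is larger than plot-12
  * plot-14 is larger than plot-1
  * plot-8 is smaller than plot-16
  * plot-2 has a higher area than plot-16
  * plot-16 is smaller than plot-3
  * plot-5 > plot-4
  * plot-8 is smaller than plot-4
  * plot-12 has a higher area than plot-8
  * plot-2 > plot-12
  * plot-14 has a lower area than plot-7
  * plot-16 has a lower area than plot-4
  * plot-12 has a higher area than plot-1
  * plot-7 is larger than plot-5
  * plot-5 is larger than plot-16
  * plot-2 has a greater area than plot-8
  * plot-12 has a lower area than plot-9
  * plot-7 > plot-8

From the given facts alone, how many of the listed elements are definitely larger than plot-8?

9

The elements the relations force above plot-8 are plot-16, plot-12, plot-4, plot-2, plot-14, plot-5, plot-9, plot-7, plot-3 — no chain reaches any other.
That is 9.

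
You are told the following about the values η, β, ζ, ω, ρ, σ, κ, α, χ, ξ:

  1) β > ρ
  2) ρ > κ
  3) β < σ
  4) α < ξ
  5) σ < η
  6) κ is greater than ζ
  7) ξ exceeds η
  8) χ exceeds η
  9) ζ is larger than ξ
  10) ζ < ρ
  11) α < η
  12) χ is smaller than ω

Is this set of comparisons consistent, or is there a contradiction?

We have η < ξ stated directly, yet also ξ < ζ < κ < ρ < β < σ < η by chaining the others — so ξ < η. Contradiction.

inconsistent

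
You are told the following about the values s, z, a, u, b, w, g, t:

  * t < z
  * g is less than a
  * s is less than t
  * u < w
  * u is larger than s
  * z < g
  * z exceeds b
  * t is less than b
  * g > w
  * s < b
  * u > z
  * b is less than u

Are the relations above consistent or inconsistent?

Every relation is compatible with s < t < b < z < u < w < g < a; the set is consistent.

consistent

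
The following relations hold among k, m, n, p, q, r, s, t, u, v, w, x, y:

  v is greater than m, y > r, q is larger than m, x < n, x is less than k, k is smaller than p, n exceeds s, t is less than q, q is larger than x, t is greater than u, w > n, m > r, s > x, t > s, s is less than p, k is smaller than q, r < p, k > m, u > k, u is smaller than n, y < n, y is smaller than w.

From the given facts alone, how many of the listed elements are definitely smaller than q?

The elements the relations force below q are r, x, m, k, s, u, t — no chain reaches any other.
That is 7.

7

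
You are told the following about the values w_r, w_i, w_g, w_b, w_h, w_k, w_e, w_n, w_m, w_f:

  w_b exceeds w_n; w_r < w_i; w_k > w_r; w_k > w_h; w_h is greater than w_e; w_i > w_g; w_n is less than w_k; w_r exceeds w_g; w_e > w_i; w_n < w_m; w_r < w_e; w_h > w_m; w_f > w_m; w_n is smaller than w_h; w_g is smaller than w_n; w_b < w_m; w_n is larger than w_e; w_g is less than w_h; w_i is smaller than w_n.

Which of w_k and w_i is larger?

w_k

Link the given pairs in sequence: w_i < w_e; w_e < w_n; w_n < w_b; w_b < w_m; w_m < w_h; w_h < w_k.
Chaining these gives w_i < w_e < w_n < w_b < w_m < w_h < w_k.
So w_i < w_k; w_k is the larger of the two.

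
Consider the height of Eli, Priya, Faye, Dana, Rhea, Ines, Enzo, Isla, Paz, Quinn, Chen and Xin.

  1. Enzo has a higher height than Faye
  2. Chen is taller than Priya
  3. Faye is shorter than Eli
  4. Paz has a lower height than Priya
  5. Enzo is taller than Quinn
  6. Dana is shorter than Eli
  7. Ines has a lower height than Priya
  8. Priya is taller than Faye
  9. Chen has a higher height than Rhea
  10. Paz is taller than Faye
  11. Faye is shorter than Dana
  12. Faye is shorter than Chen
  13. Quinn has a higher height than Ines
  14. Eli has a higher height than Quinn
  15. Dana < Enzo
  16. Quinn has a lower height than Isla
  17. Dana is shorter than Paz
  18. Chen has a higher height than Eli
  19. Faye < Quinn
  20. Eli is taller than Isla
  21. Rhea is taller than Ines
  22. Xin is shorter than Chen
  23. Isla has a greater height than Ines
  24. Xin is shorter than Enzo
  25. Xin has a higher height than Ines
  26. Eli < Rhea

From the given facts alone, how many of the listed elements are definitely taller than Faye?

9

Directly above Faye: Dana, Quinn, Enzo, Paz, Eli, Priya, Chen.
One step further: Isla, Rhea (9 so far).
Nothing else is reachable above Faye; 9 in all.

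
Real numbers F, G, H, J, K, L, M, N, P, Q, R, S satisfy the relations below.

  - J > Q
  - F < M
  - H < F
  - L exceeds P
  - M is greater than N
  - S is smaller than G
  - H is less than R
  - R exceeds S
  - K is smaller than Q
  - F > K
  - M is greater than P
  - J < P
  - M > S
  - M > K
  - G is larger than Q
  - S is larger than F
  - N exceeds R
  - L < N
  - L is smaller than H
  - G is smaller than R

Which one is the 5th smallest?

Chaining the given pairs: K < Q < J < P < L < H < F < S < G < R < N < M.
The 5th smallest is L.

L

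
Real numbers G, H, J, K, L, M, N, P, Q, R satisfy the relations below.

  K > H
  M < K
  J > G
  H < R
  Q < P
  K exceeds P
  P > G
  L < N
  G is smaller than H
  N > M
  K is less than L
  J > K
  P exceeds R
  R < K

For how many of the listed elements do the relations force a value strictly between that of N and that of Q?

3

The relations place Q below N. An element lies strictly between them when it is forced above Q and also forced below N.
Above Q: {P, K, L, J}. Below N: {G, H, M, R, P, K, L}.
Intersection: {P, K, L} — 3.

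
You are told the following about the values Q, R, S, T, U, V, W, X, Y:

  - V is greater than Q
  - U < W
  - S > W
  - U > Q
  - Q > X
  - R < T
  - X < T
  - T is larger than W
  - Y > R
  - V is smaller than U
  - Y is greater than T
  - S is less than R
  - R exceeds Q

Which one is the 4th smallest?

U

The consecutive relations fix a unique order: X < Q < V < U < W < S < R < T < Y.
Counting 4 from the smallest end gives U.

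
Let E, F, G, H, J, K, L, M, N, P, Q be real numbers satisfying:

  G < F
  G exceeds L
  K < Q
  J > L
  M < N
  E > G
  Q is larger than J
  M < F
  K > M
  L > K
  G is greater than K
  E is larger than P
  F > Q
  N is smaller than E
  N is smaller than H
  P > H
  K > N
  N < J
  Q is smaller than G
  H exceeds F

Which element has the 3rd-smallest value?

K

Piecing the relations together gives one ordering: M < N < K < L < J < Q < G < F < H < P < E.
The 3rd smallest is K.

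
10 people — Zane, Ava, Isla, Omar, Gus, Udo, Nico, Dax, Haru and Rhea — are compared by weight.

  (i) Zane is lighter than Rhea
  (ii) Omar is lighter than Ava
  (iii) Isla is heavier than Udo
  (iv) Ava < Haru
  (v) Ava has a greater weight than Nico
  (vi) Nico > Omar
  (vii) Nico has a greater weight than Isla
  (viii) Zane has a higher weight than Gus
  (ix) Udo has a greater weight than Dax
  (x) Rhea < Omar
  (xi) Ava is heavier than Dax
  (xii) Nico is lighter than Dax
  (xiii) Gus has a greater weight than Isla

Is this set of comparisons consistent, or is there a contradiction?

inconsistent

Chaining the given relations yields Dax < Udo < Isla < Gus < Zane < Rhea < Omar < Nico, so Dax < Nico. But one relation states Nico < Dax. These cannot both hold.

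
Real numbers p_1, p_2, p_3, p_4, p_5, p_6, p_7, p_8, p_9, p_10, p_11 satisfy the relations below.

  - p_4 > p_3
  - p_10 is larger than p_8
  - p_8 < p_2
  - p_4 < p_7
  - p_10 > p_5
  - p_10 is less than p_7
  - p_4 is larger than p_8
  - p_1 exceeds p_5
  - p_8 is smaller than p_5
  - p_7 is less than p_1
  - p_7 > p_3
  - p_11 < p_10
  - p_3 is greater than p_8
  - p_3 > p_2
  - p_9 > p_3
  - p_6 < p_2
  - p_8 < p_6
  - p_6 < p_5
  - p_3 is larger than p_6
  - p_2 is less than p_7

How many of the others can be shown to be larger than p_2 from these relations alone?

5

The elements the relations force above p_2 are p_3, p_4, p_9, p_7, p_1 — no chain reaches any other.
That is 5.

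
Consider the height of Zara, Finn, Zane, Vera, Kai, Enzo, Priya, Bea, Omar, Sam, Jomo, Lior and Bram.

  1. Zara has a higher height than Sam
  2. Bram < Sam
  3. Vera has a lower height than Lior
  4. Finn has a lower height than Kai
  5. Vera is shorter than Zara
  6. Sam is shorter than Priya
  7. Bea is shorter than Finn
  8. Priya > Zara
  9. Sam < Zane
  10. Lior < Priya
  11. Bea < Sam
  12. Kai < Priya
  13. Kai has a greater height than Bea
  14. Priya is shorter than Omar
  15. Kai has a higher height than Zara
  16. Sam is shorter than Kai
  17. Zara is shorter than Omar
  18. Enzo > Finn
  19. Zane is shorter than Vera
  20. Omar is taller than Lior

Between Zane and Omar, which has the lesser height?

Link the given pairs in sequence: Zane < Vera; Vera < Zara; Zara < Kai; Kai < Priya; Priya < Omar.
Chaining these gives Zane < Vera < Zara < Kai < Priya < Omar.
So Zane < Omar; Zane is the shorter of the two.

Zane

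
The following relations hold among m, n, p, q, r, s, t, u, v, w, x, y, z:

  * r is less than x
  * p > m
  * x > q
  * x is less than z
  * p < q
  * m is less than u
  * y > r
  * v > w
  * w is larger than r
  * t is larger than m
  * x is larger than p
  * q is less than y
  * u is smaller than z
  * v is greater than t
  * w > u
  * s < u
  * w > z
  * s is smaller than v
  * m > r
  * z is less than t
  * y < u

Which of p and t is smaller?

p

The relevant relations are p < q; q < y; y < u; u < z; z < t.
Together: p < q < y < u < z < t.
So p < t; p is the smaller of the two.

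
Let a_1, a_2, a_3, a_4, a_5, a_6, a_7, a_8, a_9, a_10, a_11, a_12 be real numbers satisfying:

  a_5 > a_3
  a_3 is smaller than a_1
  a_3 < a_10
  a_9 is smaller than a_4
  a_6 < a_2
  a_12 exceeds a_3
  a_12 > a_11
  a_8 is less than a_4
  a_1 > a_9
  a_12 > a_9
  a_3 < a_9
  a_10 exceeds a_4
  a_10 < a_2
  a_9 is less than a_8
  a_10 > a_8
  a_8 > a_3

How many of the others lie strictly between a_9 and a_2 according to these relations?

3

The relations place a_9 below a_2. An element lies strictly between them when it is forced above a_9 and also forced below a_2.
Above a_9: {a_8, a_4, a_12, a_1, a_10}. Below a_2: {a_3, a_8, a_4, a_6, a_10}.
Intersection: {a_8, a_4, a_10} — 3.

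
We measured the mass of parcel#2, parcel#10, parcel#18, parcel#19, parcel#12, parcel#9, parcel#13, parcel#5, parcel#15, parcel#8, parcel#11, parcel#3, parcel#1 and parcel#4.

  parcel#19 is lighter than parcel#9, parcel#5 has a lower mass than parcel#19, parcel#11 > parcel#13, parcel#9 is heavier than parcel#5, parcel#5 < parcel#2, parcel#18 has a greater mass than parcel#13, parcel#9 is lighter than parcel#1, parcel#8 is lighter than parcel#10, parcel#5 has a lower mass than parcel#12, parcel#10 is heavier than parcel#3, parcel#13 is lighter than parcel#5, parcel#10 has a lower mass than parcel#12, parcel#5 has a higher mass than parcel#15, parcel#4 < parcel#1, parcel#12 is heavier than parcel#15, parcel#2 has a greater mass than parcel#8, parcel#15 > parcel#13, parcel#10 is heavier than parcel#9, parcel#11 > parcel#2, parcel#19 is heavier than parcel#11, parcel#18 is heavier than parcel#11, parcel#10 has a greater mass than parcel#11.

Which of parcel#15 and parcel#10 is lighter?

Link the given pairs in sequence: parcel#15 < parcel#5; parcel#5 < parcel#2; parcel#2 < parcel#11; parcel#11 < parcel#19; parcel#19 < parcel#9; parcel#9 < parcel#10.
Chaining these gives parcel#15 < parcel#5 < parcel#2 < parcel#11 < parcel#19 < parcel#9 < parcel#10.
So parcel#15 < parcel#10; parcel#15 is the lighter of the two.

parcel#15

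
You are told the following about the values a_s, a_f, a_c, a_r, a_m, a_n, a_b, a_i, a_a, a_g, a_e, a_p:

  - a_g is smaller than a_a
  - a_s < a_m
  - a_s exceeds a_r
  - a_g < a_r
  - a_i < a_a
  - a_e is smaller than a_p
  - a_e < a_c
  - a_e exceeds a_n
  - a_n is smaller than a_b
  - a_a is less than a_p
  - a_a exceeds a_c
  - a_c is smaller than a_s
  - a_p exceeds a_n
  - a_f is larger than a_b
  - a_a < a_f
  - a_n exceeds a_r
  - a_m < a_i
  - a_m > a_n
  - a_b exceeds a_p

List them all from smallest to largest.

The consecutive links are each given: a_g < a_r; a_r < a_n; a_n < a_e; a_e < a_c; a_c < a_s; a_s < a_m; a_m < a_i; a_i < a_a; a_a < a_p; a_p < a_b; a_b < a_f.

a_g < a_r < a_n < a_e < a_c < a_s < a_m < a_i < a_a < a_p < a_b < a_f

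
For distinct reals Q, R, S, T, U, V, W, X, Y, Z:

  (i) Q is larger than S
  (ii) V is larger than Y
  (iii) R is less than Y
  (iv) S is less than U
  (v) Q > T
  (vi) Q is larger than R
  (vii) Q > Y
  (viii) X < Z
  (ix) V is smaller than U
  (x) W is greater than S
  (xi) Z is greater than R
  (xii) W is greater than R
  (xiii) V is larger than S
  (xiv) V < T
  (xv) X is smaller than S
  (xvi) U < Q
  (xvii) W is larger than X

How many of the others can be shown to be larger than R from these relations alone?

7

From R the given relations immediately reach Y, W, Z, Q.
From those, V — 5 in total.
From those, U, T — 7 in total.
Nothing else is reachable above R; 7 in all.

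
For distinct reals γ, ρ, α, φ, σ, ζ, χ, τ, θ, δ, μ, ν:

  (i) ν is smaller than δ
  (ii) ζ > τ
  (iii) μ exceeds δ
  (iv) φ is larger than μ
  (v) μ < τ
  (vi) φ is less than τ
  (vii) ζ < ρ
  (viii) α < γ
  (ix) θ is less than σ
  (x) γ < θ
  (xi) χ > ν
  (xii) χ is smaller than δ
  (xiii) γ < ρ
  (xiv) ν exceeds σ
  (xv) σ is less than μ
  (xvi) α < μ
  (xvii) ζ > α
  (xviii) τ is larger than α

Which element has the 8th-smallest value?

The consecutive relations fix a unique order: α < γ < θ < σ < ν < χ < δ < μ < φ < τ < ζ < ρ.
Counting 8 from the smallest end gives μ.

μ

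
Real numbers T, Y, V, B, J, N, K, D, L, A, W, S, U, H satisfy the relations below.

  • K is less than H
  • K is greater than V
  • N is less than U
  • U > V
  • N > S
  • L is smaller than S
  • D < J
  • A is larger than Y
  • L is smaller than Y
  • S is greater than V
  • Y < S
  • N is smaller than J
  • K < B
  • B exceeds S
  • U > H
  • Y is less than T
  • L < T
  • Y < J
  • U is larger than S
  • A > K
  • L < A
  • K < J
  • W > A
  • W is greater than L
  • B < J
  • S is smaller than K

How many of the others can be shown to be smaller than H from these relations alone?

Directly below H: K.
One step further: V, S (3 so far).
One step further: L, Y (5 so far).
No other element is forced below H by the given relations, so the count is 5.

5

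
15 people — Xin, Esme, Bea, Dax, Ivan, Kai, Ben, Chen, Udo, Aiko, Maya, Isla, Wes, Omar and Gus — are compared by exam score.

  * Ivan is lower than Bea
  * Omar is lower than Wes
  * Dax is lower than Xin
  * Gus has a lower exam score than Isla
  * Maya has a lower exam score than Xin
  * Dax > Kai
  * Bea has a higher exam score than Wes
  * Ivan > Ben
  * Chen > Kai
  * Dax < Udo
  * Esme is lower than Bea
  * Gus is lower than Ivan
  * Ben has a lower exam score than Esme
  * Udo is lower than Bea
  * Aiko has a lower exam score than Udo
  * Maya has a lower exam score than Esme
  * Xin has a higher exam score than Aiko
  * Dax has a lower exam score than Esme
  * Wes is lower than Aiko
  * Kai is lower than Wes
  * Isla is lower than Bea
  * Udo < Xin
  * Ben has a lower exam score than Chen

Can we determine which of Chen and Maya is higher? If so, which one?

Following every chain through Maya: above Maya we get Esme, Bea, Xin.
Chen is not reached, and no chain runs the other way from Chen to Maya.
So the given relations leave the order of Maya and Chen undetermined.

undetermined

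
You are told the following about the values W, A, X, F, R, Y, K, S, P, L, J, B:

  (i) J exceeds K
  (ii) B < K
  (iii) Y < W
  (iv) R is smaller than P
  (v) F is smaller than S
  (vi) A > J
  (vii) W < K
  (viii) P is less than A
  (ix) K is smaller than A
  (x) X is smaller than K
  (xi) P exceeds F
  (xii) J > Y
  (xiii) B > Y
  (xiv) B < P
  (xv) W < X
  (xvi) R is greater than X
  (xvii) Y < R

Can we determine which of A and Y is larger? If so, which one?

A

Y < W and W < X give Y < X.
With X < R: Y < W < X < R.
Then R < P extends the chain to P.
Then P < A extends the chain to A.
So A is larger.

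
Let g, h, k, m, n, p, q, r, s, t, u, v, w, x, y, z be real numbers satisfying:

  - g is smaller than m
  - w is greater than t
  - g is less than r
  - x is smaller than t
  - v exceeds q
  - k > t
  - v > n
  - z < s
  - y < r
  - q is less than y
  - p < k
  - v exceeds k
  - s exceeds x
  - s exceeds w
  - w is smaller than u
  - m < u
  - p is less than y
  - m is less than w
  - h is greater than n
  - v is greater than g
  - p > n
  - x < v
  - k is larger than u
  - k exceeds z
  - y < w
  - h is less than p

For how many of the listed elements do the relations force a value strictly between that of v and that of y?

Chaining upward from y reaches: r, w, u, k, s.
Chaining downward from v reaches: g, n, h, p, q, m, x, z, t, w, u, k.
Strictly between y and v are those in both lists: w, u, k — 3 elements.

3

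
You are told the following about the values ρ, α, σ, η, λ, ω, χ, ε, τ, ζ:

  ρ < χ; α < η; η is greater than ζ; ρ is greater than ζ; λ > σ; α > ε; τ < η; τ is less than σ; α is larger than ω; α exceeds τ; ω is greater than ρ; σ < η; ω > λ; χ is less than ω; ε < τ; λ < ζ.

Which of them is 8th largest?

Piecing the relations together gives one ordering: ε < τ < σ < λ < ζ < ρ < χ < ω < α < η.
Counting 8 from the largest end gives σ.

σ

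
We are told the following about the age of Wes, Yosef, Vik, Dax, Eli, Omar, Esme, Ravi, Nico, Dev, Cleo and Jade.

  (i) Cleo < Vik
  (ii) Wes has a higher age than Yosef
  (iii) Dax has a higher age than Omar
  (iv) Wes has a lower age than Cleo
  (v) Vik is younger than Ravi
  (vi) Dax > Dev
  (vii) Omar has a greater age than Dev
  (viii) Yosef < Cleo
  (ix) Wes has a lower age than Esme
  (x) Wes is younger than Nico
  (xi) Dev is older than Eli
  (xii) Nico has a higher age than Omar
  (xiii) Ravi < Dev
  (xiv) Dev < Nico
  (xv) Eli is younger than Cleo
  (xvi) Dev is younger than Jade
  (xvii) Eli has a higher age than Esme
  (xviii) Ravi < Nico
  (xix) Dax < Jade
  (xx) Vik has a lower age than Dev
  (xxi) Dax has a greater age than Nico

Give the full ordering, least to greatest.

Yosef < Wes < Esme < Eli < Cleo < Vik < Ravi < Dev < Omar < Nico < Dax < Jade

The consecutive links are each given: Yosef < Wes; Wes < Esme; Esme < Eli; Eli < Cleo; Cleo < Vik; Vik < Ravi; Ravi < Dev; Dev < Omar; Omar < Nico; Nico < Dax; Dax < Jade.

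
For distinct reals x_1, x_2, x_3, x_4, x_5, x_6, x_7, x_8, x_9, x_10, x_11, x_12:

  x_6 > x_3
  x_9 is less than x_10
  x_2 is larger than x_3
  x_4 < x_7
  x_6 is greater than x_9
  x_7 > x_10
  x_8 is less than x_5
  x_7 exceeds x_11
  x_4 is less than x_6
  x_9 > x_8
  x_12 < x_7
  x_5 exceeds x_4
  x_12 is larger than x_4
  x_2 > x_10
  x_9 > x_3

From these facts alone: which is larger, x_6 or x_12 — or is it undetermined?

Following every chain through x_12: above x_12 we get x_7; below x_12 we get x_4.
x_6 is not reached, and no chain runs the other way from x_6 to x_12.
So the given relations leave the order of x_12 and x_6 undetermined.

undetermined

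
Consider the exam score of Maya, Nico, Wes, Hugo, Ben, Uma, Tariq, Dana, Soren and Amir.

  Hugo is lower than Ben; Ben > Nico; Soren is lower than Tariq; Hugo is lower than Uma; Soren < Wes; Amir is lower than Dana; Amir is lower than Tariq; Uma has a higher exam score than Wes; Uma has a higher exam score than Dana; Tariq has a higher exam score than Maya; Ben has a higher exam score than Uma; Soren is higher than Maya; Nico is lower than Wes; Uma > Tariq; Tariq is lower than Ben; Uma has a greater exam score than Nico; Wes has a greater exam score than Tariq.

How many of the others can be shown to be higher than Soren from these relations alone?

Directly above Soren: Tariq, Wes.
One step further: Uma, Ben (4 so far).
Nothing else is reachable above Soren; 4 in all.

4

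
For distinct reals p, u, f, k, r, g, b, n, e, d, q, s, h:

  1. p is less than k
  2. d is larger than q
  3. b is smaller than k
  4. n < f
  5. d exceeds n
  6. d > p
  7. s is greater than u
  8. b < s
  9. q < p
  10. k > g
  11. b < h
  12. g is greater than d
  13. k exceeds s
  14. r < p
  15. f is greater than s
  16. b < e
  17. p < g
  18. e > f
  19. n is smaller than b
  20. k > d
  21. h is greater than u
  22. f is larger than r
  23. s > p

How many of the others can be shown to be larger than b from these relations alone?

The elements the relations force above b are h, s, f, e, k — no chain reaches any other.
That is 5.

5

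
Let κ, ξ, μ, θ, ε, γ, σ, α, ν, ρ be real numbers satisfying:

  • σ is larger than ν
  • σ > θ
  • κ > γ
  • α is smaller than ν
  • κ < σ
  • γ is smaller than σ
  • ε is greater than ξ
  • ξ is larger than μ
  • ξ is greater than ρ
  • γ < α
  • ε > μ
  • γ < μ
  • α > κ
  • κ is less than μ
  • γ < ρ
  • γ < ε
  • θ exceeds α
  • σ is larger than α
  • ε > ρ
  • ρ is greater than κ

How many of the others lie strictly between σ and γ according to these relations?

4

The relations place γ below σ. An element lies strictly between them when it is forced above γ and also forced below σ.
Above γ: {κ, ρ, α, μ, ξ, ε, θ, ν}. Below σ: {κ, α, θ, ν}.
Intersection: {κ, α, θ, ν} — 4.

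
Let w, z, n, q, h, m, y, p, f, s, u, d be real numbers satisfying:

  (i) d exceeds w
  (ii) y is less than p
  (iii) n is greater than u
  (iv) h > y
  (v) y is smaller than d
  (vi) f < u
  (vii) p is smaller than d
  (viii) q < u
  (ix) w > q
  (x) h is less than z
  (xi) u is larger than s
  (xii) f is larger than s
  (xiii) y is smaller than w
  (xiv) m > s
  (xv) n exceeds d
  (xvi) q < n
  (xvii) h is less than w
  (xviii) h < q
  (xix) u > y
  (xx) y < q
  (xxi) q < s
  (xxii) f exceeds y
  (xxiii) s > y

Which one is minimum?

y

h is not least since y < h; q is not least since y < q; s is not least since y < s; w is not least since q < w; p is not least since y < p; d is not least since w < d; z is not least since h < z; f is not least since y < f; u is not least since f < u; n is not least since u < n; m is not least since s < m.
Only y has nothing below it, so y is the minimum.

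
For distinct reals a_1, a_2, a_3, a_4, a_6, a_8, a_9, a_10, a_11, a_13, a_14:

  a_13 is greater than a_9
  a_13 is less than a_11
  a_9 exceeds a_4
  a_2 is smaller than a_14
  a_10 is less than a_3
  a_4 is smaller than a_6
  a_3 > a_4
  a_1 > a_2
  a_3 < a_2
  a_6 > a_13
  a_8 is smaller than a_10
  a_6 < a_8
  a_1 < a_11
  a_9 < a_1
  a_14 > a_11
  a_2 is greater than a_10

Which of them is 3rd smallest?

a_13

Chaining the given pairs: a_4 < a_9 < a_13 < a_6 < a_8 < a_10 < a_3 < a_2 < a_1 < a_11 < a_14.
The 3rd smallest is a_13.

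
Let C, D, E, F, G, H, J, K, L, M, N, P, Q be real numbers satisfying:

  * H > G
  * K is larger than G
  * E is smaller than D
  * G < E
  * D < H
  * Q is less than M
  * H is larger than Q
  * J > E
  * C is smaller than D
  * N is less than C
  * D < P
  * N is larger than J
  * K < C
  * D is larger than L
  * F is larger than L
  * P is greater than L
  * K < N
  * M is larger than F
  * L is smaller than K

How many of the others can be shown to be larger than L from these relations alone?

8

Directly above L: F, K, D, P.
One step further: M, N, C, H (8 so far).
Nothing else is reachable above L; 8 in all.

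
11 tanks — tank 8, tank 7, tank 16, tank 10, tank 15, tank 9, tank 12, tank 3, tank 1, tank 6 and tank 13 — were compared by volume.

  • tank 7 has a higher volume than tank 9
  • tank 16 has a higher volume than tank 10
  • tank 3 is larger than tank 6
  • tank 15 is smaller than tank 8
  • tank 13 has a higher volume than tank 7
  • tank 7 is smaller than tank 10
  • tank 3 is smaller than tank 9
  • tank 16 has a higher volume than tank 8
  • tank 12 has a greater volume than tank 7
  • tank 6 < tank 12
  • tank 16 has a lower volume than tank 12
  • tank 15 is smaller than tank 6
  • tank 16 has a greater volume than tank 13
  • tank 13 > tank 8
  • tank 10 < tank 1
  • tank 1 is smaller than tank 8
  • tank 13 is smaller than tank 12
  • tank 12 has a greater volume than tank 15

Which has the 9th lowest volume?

tank 13

Piecing the relations together gives one ordering: tank 15 < tank 6 < tank 3 < tank 9 < tank 7 < tank 10 < tank 1 < tank 8 < tank 13 < tank 16 < tank 12.
Counting 9 from the smallest end gives tank 13.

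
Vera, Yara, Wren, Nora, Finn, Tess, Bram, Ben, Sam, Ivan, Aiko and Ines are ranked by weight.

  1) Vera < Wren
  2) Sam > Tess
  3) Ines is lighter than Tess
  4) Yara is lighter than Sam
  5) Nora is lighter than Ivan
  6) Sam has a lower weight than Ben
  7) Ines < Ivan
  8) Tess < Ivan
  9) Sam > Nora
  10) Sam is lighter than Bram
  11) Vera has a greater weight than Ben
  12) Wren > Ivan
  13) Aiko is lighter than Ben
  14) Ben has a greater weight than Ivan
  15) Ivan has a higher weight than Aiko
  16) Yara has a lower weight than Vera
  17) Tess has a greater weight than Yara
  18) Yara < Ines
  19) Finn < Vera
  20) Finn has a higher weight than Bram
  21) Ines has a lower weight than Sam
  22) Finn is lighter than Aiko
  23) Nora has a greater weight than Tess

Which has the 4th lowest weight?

The consecutive relations fix a unique order: Yara < Ines < Tess < Nora < Sam < Bram < Finn < Aiko < Ivan < Ben < Vera < Wren.
Counting 4 from the smallest end gives Nora.

Nora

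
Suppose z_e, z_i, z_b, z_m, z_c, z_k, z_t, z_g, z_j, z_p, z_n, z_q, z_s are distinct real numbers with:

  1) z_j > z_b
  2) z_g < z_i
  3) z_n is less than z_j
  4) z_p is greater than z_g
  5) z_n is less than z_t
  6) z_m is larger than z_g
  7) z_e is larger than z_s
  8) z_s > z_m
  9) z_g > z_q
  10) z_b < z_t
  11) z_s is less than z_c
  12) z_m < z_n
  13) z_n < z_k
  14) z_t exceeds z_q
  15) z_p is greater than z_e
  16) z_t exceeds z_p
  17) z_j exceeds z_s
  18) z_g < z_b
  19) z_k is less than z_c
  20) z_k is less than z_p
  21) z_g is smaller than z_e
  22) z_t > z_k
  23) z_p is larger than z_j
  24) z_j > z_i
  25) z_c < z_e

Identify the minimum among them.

z_q

Chaining upward from z_q: directly above it, z_g, z_t; then z_m, z_b, z_i, z_e, z_p; then z_n, z_s, z_j; then z_k, z_c.
That covers every other element, and nothing is given below z_q, so z_q is the minimum.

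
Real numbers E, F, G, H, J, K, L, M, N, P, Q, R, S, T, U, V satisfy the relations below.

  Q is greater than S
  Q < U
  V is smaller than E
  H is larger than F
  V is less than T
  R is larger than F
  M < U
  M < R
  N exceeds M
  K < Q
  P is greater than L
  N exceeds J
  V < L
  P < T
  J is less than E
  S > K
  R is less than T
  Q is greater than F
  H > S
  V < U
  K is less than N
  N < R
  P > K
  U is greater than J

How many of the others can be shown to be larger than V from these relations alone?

5

The elements the relations force above V are L, E, P, T, U — no chain reaches any other.
That is 5.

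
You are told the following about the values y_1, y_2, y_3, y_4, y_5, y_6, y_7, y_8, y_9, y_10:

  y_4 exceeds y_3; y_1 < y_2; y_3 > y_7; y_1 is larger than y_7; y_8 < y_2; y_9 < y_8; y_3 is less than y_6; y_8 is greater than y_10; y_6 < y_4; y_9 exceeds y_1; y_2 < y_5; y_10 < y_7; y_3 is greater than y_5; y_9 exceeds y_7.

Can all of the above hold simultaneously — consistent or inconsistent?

consistent

Every relation is compatible with y_10 < y_7 < y_1 < y_9 < y_8 < y_2 < y_5 < y_3 < y_6 < y_4; the set is consistent.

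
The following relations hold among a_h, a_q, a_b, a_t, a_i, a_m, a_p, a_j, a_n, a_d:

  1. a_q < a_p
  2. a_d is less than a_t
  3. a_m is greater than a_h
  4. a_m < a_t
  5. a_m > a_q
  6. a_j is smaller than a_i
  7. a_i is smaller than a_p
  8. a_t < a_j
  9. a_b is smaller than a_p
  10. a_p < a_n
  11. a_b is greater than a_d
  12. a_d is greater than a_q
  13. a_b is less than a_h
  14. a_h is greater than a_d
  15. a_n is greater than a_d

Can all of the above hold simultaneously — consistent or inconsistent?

consistent

The single ordering a_q < a_d < a_b < a_h < a_m < a_t < a_j < a_i < a_p < a_n satisfies every listed relation, so no contradiction arises.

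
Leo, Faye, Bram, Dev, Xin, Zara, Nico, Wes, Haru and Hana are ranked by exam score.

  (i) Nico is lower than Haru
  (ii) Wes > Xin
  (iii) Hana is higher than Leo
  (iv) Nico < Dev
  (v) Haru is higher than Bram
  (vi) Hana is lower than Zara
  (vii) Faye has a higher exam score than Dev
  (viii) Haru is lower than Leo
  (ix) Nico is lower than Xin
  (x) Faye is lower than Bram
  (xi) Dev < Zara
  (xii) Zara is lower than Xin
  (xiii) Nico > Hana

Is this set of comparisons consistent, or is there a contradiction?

Chaining the given relations yields Nico < Dev < Faye < Bram < Haru < Leo < Hana, so Nico < Hana. But one relation states Hana < Nico. These cannot both hold.

inconsistent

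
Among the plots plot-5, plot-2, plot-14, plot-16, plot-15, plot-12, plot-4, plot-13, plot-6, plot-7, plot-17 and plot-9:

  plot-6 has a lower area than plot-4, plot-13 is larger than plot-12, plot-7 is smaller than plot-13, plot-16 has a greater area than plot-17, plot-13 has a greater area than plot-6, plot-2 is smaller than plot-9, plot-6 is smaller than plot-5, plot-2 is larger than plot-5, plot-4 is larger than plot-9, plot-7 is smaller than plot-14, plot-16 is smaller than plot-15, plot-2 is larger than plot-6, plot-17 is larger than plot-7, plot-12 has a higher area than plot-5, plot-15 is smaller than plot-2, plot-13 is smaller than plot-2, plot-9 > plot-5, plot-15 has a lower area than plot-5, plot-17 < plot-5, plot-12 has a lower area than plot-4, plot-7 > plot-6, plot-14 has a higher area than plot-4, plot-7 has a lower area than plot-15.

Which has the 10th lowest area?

The consecutive relations fix a unique order: plot-6 < plot-7 < plot-17 < plot-16 < plot-15 < plot-5 < plot-12 < plot-13 < plot-2 < plot-9 < plot-4 < plot-14.
The 10th smallest is plot-9.

plot-9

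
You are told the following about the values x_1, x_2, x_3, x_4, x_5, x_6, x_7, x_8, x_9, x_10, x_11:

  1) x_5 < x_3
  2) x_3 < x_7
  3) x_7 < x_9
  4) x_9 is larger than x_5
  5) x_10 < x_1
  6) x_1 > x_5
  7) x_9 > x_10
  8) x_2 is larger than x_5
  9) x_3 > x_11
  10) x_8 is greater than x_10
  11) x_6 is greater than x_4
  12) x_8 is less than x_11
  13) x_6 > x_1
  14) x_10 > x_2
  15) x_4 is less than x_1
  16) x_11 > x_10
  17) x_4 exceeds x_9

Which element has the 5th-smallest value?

The consecutive relations fix a unique order: x_5 < x_2 < x_10 < x_8 < x_11 < x_3 < x_7 < x_9 < x_4 < x_1 < x_6.
The 5th smallest is x_11.

x_11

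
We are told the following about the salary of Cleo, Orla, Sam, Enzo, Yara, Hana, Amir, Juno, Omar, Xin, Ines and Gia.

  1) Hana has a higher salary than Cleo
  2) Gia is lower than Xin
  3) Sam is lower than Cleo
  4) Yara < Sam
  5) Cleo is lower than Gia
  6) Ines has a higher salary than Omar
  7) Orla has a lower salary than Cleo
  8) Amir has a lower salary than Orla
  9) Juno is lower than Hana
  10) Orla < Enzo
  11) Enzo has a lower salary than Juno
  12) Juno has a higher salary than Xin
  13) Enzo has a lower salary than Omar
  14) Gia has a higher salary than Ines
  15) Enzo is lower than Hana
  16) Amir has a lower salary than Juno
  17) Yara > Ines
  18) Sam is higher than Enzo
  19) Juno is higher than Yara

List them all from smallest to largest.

Amir < Orla < Enzo < Omar < Ines < Yara < Sam < Cleo < Gia < Xin < Juno < Hana

The consecutive links are each given: Amir < Orla; Orla < Enzo; Enzo < Omar; Omar < Ines; Ines < Yara; Yara < Sam; Sam < Cleo; Cleo < Gia; Gia < Xin; Xin < Juno; Juno < Hana.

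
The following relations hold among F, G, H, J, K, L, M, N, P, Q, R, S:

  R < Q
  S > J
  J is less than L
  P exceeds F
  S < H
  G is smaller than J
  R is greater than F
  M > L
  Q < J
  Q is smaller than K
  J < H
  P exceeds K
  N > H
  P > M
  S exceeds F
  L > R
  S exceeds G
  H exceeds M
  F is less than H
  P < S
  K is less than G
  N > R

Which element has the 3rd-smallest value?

Q

Chaining the given pairs: F < R < Q < K < G < J < L < M < P < S < H < N.
Counting 3 from the smallest end gives Q.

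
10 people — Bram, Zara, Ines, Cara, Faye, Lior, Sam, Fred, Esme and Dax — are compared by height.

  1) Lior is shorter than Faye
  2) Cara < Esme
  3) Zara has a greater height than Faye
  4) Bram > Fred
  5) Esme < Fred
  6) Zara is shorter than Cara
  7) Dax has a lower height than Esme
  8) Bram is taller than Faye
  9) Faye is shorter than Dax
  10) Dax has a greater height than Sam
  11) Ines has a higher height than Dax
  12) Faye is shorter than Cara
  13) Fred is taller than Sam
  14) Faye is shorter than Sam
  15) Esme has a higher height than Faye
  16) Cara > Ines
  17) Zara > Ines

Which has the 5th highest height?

The consecutive relations fix a unique order: Lior < Faye < Sam < Dax < Ines < Zara < Cara < Esme < Fred < Bram.
The 5th largest is Zara.

Zara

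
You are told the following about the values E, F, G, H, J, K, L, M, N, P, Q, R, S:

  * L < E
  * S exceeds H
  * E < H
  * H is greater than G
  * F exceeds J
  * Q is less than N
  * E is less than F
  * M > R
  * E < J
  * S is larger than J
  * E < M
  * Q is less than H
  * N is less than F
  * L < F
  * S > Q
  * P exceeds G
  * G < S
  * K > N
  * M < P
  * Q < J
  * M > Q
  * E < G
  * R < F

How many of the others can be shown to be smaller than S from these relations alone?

6

The elements the relations force below S are Q, L, E, J, G, H — no chain reaches any other.
That is 6.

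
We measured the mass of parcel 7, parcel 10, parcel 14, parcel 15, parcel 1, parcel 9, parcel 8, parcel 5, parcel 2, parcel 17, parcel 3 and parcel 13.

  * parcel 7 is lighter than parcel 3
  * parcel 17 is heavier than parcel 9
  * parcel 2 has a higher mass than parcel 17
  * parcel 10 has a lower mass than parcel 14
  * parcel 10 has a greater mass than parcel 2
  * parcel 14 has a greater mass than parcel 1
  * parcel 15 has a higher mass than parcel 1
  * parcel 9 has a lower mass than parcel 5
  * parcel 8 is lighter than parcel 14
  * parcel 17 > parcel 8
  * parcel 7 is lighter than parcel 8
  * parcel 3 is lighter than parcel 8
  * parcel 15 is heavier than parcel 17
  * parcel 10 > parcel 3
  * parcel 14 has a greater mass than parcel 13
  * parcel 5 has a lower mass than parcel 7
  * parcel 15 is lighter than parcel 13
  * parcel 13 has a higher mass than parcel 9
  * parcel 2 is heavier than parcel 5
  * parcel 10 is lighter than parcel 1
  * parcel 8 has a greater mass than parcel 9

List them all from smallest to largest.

Nothing is placed below parcel 9, so it is least; from there parcel 9 < parcel 5; parcel 5 < parcel 7; parcel 7 < parcel 3; parcel 3 < parcel 8; parcel 8 < parcel 17; parcel 17 < parcel 2; parcel 2 < parcel 10; parcel 10 < parcel 1; parcel 1 < parcel 15; parcel 15 < parcel 13; parcel 13 < parcel 14, each given directly.

parcel 9 < parcel 5 < parcel 7 < parcel 3 < parcel 8 < parcel 17 < parcel 2 < parcel 10 < parcel 1 < parcel 15 < parcel 13 < parcel 14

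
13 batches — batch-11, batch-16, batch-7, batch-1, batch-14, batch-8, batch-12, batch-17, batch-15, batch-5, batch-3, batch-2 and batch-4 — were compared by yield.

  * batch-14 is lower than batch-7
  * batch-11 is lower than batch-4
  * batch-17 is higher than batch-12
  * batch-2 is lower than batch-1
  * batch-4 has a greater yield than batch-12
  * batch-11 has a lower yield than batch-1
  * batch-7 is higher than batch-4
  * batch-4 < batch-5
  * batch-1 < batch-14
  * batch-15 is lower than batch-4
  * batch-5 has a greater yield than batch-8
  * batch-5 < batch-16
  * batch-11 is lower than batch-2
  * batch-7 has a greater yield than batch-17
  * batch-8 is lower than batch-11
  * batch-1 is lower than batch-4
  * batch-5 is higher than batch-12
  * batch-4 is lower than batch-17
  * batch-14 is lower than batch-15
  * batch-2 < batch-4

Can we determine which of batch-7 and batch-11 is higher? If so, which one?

Chaining the given relations: batch-11 < batch-2 < batch-1 < batch-14 < batch-15 < batch-4 < batch-17 < batch-7.
So batch-7 is higher.

batch-7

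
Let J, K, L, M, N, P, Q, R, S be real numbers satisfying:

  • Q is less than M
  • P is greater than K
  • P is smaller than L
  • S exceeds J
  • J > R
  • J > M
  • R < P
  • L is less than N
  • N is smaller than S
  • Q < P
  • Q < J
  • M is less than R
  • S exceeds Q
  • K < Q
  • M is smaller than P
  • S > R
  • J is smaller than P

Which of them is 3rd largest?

Chaining the given pairs: K < Q < M < R < J < P < L < N < S.
The 3rd largest is L.

L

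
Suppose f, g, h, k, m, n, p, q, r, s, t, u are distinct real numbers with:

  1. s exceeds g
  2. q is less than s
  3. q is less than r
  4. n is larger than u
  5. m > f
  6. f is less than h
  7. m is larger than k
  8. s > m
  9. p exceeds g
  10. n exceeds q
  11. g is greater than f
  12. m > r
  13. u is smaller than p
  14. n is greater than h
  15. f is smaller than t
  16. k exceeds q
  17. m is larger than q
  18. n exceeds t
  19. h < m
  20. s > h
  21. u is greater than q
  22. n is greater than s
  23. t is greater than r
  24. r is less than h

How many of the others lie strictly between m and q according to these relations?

The relations place q below m. An element lies strictly between them when it is forced above q and also forced below m.
Above q: {r, h, k, t, u, s, p, n}. Below m: {f, r, h, k}.
Intersection: {r, h, k} — 3.

3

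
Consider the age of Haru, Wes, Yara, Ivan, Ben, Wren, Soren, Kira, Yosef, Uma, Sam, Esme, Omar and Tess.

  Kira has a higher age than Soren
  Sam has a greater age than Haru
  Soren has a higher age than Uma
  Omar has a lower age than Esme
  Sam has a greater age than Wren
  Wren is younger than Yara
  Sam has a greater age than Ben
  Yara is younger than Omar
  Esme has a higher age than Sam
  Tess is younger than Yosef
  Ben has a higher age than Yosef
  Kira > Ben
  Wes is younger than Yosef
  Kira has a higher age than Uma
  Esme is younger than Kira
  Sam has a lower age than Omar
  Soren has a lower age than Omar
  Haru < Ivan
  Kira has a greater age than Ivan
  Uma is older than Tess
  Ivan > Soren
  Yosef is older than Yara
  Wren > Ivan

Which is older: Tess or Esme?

Chaining the given relations: Tess < Uma < Soren < Ivan < Wren < Yara < Yosef < Ben < Sam < Omar < Esme.
So Tess < Esme; Esme is the older of the two.

Esme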